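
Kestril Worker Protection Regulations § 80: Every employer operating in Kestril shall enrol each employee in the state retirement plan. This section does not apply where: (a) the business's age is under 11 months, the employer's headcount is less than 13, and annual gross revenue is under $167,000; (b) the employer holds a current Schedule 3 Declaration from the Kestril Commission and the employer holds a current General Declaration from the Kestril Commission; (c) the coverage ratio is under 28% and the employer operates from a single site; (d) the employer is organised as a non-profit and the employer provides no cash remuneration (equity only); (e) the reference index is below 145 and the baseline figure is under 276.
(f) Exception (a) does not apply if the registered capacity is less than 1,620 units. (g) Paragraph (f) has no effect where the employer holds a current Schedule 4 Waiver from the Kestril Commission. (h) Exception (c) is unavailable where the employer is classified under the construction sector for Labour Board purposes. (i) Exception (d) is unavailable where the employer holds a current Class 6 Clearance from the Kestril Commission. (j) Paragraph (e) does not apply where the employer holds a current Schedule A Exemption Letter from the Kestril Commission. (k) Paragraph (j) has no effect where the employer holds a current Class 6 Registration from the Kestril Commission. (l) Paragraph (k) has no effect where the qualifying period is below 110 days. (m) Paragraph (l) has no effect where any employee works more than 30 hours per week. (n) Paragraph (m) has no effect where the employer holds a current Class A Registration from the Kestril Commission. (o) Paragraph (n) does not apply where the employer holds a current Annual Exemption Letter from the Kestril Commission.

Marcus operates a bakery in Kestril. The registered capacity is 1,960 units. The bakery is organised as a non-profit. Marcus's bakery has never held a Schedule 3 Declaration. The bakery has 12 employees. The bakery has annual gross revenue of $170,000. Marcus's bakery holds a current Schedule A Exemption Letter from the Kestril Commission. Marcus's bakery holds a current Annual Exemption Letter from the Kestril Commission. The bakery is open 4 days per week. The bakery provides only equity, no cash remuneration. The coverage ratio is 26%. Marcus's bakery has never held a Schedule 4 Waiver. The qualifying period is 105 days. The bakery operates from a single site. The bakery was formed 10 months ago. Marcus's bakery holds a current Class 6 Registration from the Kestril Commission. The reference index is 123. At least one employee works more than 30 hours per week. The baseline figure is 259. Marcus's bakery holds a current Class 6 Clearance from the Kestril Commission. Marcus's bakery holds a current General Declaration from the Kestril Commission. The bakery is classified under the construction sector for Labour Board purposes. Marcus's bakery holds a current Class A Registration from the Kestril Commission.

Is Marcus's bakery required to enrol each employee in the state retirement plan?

No — exception (e) applies; Marcus's bakery is not required to enrol each employee in the state retirement plan.

Exception (a) fails — annual gross revenue is $170,000, not under $167,000.
Exception (b) does not apply: no current Schedule 3 Declaration is held.
Exception (c): the coverage ratio is 26%, under the 28% limit; the employer operates from a single site — every condition holds. But: (h) is engaged — the bakery is classified under the construction sector. (c) is therefore removed.
All of (d)'s requirements are met (the employer is a non-profit; remuneration is equity-only). Turning to paragraph (i): (i) operates against (d): a current Class 6 Clearance is held. (d) is therefore removed.
Exception (e) is satisfied on its face — the reference index is 123, below the 145 limit; the baseline figure is 259, under the 276 limit. Applying paragraphs (j)–(o): (j) is engaged (a current Schedule A Exemption Letter is held), but is set aside by (k): (k) operates against (j): a current Class 6 Registration is held. (l) would limit (k) — the qualifying period is 105 days, below the 110 days limit — but (m) sets (l) aside: (m) is triggered — at least one employee exceeds 30 hours/week. (n) applies (a current Class A Registration is held), but is itself disapplied by (o): (o) operates against (n): a current Annual Exemption Letter is held. So (e) applies.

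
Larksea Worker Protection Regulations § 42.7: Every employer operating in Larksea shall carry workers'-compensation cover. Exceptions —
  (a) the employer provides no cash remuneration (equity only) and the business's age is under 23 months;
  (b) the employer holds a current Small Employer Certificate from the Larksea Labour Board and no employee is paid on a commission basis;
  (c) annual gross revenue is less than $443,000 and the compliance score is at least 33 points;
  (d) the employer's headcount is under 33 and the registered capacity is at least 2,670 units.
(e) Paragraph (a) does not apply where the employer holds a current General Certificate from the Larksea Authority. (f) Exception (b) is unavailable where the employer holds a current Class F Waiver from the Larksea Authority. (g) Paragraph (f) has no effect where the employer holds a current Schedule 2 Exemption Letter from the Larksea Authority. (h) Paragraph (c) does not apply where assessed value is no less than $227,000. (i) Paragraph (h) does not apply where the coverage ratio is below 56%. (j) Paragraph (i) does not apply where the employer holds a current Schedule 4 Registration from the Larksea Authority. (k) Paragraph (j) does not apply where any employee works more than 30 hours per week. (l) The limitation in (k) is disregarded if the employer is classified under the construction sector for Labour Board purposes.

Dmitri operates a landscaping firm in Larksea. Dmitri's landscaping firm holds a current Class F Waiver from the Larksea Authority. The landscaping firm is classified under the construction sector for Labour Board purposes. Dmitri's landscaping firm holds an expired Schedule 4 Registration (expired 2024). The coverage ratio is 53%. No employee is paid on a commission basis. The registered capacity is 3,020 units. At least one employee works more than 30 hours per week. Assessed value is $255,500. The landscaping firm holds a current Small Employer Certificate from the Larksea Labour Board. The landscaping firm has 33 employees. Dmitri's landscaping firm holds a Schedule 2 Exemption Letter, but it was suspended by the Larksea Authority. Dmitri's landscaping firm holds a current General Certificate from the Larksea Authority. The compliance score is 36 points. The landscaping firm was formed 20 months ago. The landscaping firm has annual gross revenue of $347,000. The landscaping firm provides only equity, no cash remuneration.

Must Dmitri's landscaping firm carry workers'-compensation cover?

No — exception (c) applies; Dmitri's landscaping firm is not required to carry workers'-compensation cover.

All of (a)'s requirements are met (remuneration is equity-only; the business's age is 20 months, under the 23 months limit). But: (e) is engaged — a current General Certificate is held. (a) is therefore removed.
Exception (b): a current Small Employer Certificate is held; no employee is paid on commission — every condition holds. But applying paragraphs (f)–(g): (f) is triggered — a current Class F Waiver is held. (g) is not engaged (there is no Schedule 2 Exemption Letter in force), so (f) stands. (b) is therefore removed.
Exception (c): annual gross revenue is $347,000, less than the $443,000 limit; the compliance score is 36 points, meeting the 33 points threshold — every condition holds. As to paragraphs (h)–(l): (h) operates (assessed value is $255,500, meeting the $227,000 threshold), but is overridden by (i): (i) is triggered — the coverage ratio is 53%, below the 56% limit. (j) is not triggered (no current Schedule 4 Registration is held), so (i) stands. (c) remains available.
Exception (d) requires that the employer's headcount is under 33; but the employer's headcount is 33, not under 33, so (d) is unavailable.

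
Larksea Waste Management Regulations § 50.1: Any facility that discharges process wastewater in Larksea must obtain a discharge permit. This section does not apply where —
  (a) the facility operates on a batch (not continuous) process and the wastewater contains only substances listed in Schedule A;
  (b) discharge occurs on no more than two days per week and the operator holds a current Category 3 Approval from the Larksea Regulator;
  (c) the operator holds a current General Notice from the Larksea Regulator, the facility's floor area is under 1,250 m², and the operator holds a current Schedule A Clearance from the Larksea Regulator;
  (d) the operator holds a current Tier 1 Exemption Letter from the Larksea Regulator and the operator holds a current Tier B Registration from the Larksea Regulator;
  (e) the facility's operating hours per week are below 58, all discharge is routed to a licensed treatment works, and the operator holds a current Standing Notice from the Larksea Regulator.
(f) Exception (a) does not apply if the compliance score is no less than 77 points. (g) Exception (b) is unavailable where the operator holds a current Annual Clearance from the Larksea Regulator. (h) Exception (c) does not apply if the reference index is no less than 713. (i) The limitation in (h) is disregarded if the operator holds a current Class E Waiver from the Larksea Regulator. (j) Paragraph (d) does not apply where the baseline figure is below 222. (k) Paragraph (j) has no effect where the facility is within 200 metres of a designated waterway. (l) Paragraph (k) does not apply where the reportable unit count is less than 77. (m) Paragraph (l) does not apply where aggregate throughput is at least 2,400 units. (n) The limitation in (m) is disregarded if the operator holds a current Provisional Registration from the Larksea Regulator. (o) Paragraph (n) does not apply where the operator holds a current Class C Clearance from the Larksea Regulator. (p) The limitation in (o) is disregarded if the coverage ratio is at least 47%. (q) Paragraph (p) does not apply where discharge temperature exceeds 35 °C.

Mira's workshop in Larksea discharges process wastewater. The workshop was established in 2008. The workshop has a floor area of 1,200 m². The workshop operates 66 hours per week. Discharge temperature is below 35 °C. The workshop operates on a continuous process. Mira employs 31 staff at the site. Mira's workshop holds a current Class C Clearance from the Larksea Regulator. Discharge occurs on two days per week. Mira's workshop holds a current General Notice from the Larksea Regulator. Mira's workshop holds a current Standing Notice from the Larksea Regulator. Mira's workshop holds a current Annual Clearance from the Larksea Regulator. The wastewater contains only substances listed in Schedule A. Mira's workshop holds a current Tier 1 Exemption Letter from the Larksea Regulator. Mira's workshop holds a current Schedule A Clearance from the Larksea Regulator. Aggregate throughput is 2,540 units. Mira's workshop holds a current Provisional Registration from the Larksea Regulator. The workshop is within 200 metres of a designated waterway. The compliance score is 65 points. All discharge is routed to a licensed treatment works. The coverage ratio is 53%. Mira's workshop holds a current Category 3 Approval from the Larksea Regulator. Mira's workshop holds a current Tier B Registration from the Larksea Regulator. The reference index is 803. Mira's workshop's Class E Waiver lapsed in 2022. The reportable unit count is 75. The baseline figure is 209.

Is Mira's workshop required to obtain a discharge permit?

Yes — Mira's workshop must obtain a discharge permit.

Exception (a) does not apply: the facility operates on a continuous process.
Exception (b)'s conditions are all satisfied: discharge occurs on no more than two days per week; a current Category 3 Approval is held. Turning to paragraph (g): (g) operates against (b): a current Annual Clearance is held. Exception (b) does not apply.
Exception (c) is satisfied on its face — a current General Notice is held; the facility's floor area is 1,200 m², under the 1,250 m² limit; a current Schedule A Clearance is held. However, paragraphs (h)–(i) must be considered: (h) is engaged — the reference index is 803, meeting the 713 threshold. (i) is not triggered (the Class E Waiver is not current), so (h) stands. So (c) is unavailable.
Exception (d) is satisfied on its face — a current Tier 1 Exemption Letter is held; a current Tier B Registration is held. But applying paragraphs (j)–(q): (j) operates against (d): the baseline figure is 209, below the 222 limit. (k) would limit (j) — the workshop is within 200 m of a designated waterway — but (l) sets (k) aside: (l) applies — the reportable unit count is 75, less than the 77 limit. (m) would limit (l) — aggregate throughput is 2,540 units, meeting the 2,400 units threshold — but (n) sets (m) aside: (n) is engaged — a current Provisional Registration is held. (o) would limit (n) — a current Class C Clearance is held — but (p) sets (o) aside: (p) applies — the coverage ratio is 53%, meeting the 47% threshold. (q), which would lift (p), is not engaged — discharge temperature is below 35 °C. So (d) is unavailable.
Exception (e) fails — the facility's operating hours per week are 66, not below 58.
No exception displaces § 50.1.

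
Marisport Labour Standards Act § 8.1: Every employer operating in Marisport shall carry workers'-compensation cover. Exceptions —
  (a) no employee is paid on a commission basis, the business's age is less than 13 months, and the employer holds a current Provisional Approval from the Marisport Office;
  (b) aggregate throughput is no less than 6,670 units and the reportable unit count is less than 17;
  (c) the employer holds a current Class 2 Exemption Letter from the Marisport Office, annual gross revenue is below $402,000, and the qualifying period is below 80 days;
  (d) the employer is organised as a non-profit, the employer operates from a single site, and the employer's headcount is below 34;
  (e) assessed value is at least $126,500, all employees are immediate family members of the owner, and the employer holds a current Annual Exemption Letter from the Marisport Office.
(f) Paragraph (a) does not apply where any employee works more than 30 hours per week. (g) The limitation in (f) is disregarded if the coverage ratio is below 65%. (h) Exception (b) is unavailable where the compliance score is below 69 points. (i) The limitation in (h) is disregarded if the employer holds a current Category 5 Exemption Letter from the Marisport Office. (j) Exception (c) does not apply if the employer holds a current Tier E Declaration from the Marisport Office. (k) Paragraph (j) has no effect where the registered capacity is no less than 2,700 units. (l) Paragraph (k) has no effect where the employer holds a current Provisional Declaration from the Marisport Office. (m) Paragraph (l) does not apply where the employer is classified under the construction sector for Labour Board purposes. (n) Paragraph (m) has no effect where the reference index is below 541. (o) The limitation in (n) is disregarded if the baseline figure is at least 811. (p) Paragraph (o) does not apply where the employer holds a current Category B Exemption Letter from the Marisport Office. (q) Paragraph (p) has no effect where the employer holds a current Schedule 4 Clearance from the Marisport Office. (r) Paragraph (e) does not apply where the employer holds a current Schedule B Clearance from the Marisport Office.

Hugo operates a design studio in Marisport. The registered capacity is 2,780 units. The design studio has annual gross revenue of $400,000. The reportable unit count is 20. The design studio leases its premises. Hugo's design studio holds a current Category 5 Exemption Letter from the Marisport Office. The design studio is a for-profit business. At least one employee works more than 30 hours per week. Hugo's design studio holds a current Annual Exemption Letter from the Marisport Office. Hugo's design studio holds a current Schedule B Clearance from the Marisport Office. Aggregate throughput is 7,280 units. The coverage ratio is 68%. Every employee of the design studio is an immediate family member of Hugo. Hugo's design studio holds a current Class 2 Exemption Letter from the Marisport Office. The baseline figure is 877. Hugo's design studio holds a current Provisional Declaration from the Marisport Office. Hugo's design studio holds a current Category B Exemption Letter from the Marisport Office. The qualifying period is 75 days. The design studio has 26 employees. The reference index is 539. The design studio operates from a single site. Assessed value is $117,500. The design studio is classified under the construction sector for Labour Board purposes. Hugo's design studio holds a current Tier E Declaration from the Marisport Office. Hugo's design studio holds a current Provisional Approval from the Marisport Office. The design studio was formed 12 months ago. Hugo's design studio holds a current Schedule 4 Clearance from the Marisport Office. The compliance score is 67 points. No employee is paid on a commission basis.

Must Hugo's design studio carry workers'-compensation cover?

Exception (a) is satisfied on its face — no employee is paid on commission; the business's age is 12 months, less than the 13 months limit; a current Provisional Approval is held. Turning to paragraphs (f)–(g): (f) operates against (a): at least one employee exceeds 30 hours/week. (g), which would lift (f), does not operate here — the coverage ratio is 68%, not below 65%. So (a) is unavailable.
Exception (b) requires that the reportable unit count is less than 17; but the reportable unit count is 20, not less than 17, so (b) is unavailable.
Exception (c): a current Class 2 Exemption Letter is held; annual gross revenue is $400,000, below the $402,000 limit; the qualifying period is 75 days, below the 80 days limit — every condition holds. As to paragraphs (j)–(q): (j) applies (a current Tier E Declaration is held), but is displaced by (k): (k) operates against (j): the registered capacity is 2,780 units, meeting the 2,700 units threshold. (l) would limit (k) — a current Provisional Declaration is held — but (m) sets (l) aside: (m) is engaged — the design studio is classified under the construction sector. (n) is triggered (the reference index is 539, below the 541 limit), but yields to (o): (o) is engaged — the baseline figure is 877, meeting the 811 threshold. (p) is engaged (a current Category B Exemption Letter is held), but is itself disapplied by (q): (q) operates against (p): a current Schedule 4 Clearance is held. Exception (c) stands.
Exception (d) does not apply: the employer is for-profit.
Exception (e) does not apply: assessed value is $117,500, short of $126,500.

No — exception (c) applies; Hugo's design studio is not required to carry workers'-compensation cover.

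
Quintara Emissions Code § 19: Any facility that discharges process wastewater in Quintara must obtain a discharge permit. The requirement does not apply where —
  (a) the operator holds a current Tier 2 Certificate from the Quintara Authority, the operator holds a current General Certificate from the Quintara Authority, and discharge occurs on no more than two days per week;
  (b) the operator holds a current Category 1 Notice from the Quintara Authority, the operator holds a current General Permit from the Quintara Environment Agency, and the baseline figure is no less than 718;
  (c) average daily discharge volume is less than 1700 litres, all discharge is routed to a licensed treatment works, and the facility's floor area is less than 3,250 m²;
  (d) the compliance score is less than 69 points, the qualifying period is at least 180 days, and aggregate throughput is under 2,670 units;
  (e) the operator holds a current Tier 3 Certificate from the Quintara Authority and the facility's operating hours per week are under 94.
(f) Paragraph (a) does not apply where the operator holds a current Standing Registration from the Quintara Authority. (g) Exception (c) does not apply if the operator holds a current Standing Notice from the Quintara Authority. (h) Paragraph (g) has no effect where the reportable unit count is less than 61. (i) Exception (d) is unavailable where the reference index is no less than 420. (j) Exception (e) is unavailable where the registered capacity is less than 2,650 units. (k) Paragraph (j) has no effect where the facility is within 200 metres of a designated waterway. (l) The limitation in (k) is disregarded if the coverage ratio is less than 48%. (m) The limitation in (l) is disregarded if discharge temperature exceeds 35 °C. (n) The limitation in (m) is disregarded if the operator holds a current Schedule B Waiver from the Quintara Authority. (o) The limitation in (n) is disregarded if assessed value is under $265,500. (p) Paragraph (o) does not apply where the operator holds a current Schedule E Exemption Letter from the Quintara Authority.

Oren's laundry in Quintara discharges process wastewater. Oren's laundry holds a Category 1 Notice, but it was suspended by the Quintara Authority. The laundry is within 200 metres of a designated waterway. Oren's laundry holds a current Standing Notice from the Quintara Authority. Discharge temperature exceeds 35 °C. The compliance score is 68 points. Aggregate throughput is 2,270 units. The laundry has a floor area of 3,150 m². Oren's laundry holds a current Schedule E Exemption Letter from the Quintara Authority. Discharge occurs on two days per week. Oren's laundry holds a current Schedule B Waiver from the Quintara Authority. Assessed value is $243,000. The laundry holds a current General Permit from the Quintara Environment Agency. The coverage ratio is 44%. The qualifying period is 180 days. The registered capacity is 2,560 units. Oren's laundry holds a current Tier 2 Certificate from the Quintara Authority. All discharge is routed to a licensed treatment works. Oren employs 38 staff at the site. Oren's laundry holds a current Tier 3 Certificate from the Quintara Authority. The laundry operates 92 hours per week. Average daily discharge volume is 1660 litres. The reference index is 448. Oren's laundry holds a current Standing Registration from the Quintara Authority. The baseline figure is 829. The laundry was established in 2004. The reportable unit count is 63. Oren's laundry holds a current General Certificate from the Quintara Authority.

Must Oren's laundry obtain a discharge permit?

Exception (a)'s conditions are all satisfied: a current Tier 2 Certificate is held; a current General Certificate is held; discharge occurs on no more than two days per week. But applying paragraph (f): (f) operates — a current Standing Registration is held. Exception (a) does not apply.
Exception (b) requires that the operator holds a current Category 1 Notice from the Quintara Authority; but no current Category 1 Notice is held, so (b) is unavailable.
Exception (c) is satisfied on its face — average daily discharge volume is 1660 litres, less than the 1700 litres limit; discharge is routed to a licensed treatment works; the facility's floor area is 3,150 m², less than the 3,250 m² limit. However, paragraphs (g)–(h) must be considered: (g) is triggered — a current Standing Notice is held. (h) does not operate here (the reportable unit count is 63, not less than 61), so (g) stands. (c) is therefore removed.
All of (d)'s requirements are met (the compliance score is 68 points, less than the 69 points limit; the qualifying period is 180 days, meeting the 180 days threshold; aggregate throughput is 2,270 units, under the 2,670 units limit). However, paragraph (i) must be considered: (i) operates against (d): the reference index is 448, meeting the 420 threshold. (d) is therefore removed.
Exception (e): a current Tier 3 Certificate is held; the facility's operating hours per week are 92, under the 94 limit — every condition holds. Turning to paragraphs (j)–(p): (j) is engaged — the registered capacity is 2,560 units, less than the 2,650 units limit. (k) operates (the laundry is within 200 m of a designated waterway), but is displaced by (l): (l) operates — the coverage ratio is 44%, less than the 48% limit. (m) is triggered (discharge temperature exceeds 35 °C), but yields to (n): (n) applies — a current Schedule B Waiver is held. (o) is triggered (assessed value is $243,000, under the $265,500 limit), but is itself disapplied by (p): (p) operates against (o): a current Schedule E Exemption Letter is held. Exception (e) does not apply.
No exception is made out. Oren's laundry falls within the general rule.

Yes — Oren's laundry must obtain a discharge permit.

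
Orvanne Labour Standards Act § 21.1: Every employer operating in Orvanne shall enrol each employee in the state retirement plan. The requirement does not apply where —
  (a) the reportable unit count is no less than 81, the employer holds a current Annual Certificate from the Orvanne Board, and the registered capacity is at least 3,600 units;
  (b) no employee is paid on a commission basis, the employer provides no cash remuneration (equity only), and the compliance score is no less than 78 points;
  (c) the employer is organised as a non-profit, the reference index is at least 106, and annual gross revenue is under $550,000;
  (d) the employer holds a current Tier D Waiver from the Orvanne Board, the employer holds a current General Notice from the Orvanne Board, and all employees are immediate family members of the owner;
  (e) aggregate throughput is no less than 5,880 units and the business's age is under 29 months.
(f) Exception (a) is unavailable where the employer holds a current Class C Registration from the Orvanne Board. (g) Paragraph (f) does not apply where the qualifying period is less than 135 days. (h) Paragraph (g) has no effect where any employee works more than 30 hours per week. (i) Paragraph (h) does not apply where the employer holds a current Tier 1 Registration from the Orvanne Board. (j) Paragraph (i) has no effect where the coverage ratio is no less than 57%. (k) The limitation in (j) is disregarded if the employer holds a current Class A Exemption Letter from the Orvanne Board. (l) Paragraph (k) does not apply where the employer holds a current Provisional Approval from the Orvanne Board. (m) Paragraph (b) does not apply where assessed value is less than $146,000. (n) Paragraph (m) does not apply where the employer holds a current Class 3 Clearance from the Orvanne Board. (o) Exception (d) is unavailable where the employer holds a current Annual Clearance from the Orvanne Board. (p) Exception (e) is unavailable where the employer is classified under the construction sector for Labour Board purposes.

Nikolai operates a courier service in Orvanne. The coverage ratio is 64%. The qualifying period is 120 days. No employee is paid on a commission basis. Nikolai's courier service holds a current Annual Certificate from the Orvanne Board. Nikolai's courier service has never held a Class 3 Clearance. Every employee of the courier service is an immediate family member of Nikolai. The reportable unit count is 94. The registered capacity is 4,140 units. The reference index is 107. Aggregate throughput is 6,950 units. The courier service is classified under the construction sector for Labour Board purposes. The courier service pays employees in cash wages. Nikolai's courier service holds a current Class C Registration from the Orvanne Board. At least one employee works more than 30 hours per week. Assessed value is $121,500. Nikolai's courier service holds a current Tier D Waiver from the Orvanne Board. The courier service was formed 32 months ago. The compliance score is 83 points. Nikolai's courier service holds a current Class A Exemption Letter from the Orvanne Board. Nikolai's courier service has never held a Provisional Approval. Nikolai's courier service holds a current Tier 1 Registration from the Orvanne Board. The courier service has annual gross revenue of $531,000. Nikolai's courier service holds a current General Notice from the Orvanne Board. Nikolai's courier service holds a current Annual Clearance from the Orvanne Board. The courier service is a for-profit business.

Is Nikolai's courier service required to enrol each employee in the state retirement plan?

All of (a)'s requirements are met (the reportable unit count is 94, meeting the 81 threshold; a current Annual Certificate is held; the registered capacity is 4,140 units, meeting the 3,600 units threshold). Applying paragraphs (f)–(l): (f) would limit (a) — a current Class C Registration is held — but (g) sets (f) aside: (g) applies — the qualifying period is 120 days, less than the 135 days limit. (h) is triggered (at least one employee exceeds 30 hours/week), but yields to (i): (i) is triggered — a current Tier 1 Registration is held. (j) applies (the coverage ratio is 64%, meeting the 57% threshold), but is itself disapplied by (k): (k) operates against (j): a current Class A Exemption Letter is held. (l), which would lift (k), is not engaged — there is no Provisional Approval in force. (a) remains available.
Exception (b) does not apply: employees are paid cash wages.
Exception (c) does not apply: the employer is for-profit.
Exception (d) is satisfied on its face — a current Tier D Waiver is held; a current General Notice is held; every employee is an immediate family member. Turning to paragraph (o): (o) operates — a current Annual Clearance is held. (d) is therefore removed.
Exception (e) fails — the business's age is 32 months, not under 29 months.

No — exception (a) applies; Nikolai's courier service is not required to enrol each employee in the state retirement plan.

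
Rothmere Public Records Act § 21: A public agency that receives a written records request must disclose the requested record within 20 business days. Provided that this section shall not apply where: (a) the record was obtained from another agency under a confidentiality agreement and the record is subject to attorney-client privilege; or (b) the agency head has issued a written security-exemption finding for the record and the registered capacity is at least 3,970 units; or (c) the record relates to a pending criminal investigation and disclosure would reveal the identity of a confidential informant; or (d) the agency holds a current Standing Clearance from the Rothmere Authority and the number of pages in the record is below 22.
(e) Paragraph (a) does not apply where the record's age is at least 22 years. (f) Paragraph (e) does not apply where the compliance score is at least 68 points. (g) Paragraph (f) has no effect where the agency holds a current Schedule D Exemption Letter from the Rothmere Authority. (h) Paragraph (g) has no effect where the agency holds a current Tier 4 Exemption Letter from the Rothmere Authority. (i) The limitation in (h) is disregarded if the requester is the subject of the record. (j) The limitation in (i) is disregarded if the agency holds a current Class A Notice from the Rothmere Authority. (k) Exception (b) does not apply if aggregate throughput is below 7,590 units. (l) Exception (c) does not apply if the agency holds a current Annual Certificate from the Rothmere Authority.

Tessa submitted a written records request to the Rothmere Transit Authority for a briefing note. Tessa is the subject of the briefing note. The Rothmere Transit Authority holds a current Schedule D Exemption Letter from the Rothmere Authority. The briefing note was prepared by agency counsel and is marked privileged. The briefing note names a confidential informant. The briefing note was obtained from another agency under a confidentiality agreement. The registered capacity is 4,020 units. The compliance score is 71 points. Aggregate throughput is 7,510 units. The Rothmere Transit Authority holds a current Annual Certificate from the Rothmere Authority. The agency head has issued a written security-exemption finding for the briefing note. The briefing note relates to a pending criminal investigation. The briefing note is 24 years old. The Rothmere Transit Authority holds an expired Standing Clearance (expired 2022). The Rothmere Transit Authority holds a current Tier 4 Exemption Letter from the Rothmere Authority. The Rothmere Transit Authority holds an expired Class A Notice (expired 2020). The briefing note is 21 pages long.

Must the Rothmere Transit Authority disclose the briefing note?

Exception (a)'s conditions are all satisfied: the briefing note was obtained under a confidentiality agreement; the briefing note is privileged. But: (e) is triggered — the record's age is 24 years, meeting the 22 years threshold. (f) operates (the compliance score is 71 points, meeting the 68 points threshold), but is set aside by (g): (g) is triggered — a current Schedule D Exemption Letter is held. (h) would limit (g) — a current Tier 4 Exemption Letter is held — but (i) sets (h) aside: (i) is triggered — Tessa is the subject of the briefing note. (j) is not engaged (the Class A Notice is not current), so (i) stands. (a) is therefore removed.
Exception (b)'s conditions are all satisfied: a written security-exemption finding has been issued; the registered capacity is 4,020 units, meeting the 3,970 units threshold. But: (k) applies — aggregate throughput is 7,510 units, below the 7,590 units limit. Exception (b) does not apply.
Exception (c)'s conditions are all satisfied: the briefing note relates to a pending investigation; the briefing note names a confidential informant. But: (l) operates — a current Annual Certificate is held. Exception (c) does not apply.
Exception (d) fails — there is no Standing Clearance in force.
No exception applies. The general rule governs.

Yes — the Rothmere Transit Authority must disclose the briefing note.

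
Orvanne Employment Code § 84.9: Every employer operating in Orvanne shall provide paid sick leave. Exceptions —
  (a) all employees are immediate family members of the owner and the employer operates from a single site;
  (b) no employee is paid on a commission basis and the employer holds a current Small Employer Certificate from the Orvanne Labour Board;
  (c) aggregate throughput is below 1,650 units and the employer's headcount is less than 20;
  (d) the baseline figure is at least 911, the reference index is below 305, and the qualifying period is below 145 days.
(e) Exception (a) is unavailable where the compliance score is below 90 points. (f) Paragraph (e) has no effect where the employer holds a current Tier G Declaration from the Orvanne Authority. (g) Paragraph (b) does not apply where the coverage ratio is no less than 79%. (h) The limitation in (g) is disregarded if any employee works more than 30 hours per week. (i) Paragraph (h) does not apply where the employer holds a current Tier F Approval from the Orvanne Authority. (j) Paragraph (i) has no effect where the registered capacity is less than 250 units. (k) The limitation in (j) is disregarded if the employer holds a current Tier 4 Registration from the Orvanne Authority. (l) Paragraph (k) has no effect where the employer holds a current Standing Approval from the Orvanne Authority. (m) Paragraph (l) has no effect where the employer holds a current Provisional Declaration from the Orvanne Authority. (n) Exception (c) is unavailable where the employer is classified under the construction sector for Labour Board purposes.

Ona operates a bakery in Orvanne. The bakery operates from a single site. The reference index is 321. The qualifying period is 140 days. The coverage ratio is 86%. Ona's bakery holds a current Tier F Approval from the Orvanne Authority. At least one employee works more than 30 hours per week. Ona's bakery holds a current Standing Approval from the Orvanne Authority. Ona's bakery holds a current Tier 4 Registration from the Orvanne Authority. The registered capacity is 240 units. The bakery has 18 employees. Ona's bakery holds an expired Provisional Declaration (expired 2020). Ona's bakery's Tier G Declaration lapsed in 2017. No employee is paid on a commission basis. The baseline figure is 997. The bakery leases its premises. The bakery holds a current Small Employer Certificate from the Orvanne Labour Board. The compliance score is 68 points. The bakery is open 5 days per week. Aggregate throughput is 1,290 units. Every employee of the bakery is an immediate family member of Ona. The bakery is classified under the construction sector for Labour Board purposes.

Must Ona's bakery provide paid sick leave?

No — exception (b) applies; Ona's bakery is not required to provide paid sick leave.

Exception (a)'s conditions are all satisfied: every employee is an immediate family member; the employer operates from a single site. However, paragraphs (e)–(f) must be considered: (e) is triggered — the compliance score is 68 points, below the 90 points limit. (f), which would lift (e), is not engaged — the Tier G Declaration is not current. Exception (a) does not apply.
All of (b)'s requirements are met (no employee is paid on commission; a current Small Employer Certificate is held). Considering the limiting provisions: (g) would limit (b) — the coverage ratio is 86%, meeting the 79% threshold — but (h) sets (g) aside: (h) is engaged — at least one employee exceeds 30 hours/week. (i) is triggered (a current Tier F Approval is held), but is set aside by (j): (j) is engaged — the registered capacity is 240 units, less than the 250 units limit. (k) operates (a current Tier 4 Registration is held), but is displaced by (l): (l) operates against (k): a current Standing Approval is held. (m) is not triggered (the Provisional Declaration is not current), so (l) stands. (b) remains available.
Exception (c) is satisfied on its face — aggregate throughput is 1,290 units, below the 1,650 units limit; the employer's headcount is 18, less than the 20 limit. But applying paragraph (n): (n) operates against (c): the bakery is classified under the construction sector. (c) is therefore removed.
Exception (d) requires that the reference index is below 305; but the reference index is 321, not below 305, so (d) is unavailable.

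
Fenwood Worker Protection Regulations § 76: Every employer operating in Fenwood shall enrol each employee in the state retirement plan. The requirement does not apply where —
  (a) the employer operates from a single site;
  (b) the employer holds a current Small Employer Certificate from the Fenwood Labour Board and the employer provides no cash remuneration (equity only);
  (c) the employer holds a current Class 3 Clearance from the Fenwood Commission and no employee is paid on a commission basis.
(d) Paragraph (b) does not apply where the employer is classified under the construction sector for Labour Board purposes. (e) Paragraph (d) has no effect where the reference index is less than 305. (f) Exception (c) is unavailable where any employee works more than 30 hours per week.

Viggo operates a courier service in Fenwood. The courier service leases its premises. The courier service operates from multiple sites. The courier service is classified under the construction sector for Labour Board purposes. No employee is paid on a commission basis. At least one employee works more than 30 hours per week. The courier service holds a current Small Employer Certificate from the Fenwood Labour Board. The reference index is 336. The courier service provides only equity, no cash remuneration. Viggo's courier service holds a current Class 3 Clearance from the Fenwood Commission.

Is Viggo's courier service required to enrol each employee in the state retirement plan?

Yes — Viggo's courier service must enrol each employee in the state retirement plan.

Exception (a) fails — the employer operates from multiple sites.
Exception (b): a current Small Employer Certificate is held; remuneration is equity-only — every condition holds. But: (d) operates — the courier service is classified under the construction sector. (e) is not engaged (the reference index is 336, not less than 305), so (d) stands. Exception (b) does not apply.
Exception (c) is satisfied on its face — a current Class 3 Clearance is held; no employee is paid on commission. Turning to paragraph (f): (f) operates against (c): at least one employee exceeds 30 hours/week. (c) is therefore removed.
No exception is made out. Viggo's courier service falls within the general rule.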